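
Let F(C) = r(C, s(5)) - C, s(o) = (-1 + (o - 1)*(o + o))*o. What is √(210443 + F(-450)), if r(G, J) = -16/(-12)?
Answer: √1898049/3 ≈ 459.23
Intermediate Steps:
s(o) = o*(-1 + 2*o*(-1 + o)) (s(o) = (-1 + (-1 + o)*(2*o))*o = (-1 + 2*o*(-1 + o))*o = o*(-1 + 2*o*(-1 + o)))
r(G, J) = 4/3 (r(G, J) = -16*(-1/12) = 4/3)
F(C) = 4/3 - C
√(210443 + F(-450)) = √(210443 + (4/3 - 1*(-450))) = √(210443 + (4/3 + 450)) = √(210443 + 1354/3) = √(632683/3) = √1898049/3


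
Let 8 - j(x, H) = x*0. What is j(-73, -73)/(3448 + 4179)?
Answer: 8/7627 ≈ 0.0010489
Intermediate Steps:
j(x, H) = 8 (j(x, H) = 8 - x*0 = 8 - 1*0 = 8 + 0 = 8)
j(-73, -73)/(3448 + 4179) = 8/(3448 + 4179) = 8/7627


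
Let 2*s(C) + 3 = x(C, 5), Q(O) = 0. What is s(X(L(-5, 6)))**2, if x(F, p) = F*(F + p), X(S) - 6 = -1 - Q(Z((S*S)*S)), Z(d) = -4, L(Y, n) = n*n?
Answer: 2209/4 ≈ 552.25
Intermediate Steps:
L(Y, n) = n**2
X(S) = 5 (X(S) = 6 + (-1 - 1*0) = 6 + (-1 + 0) = 6 - 1 = 5)
s(C) = -3/2 + C*(5 + C)/2 (s(C) = -3/2 + (C*(C + 5))/2 = -3/2 + (C*(5 + C))/2 = -3/2 + C*(5 + C)/2)
s(X(L(-5, 6)))**2 = (-3/2 + (1/2)*5*(5 + 5))**2 = (-3/2 + (1/2)*5*10)**2 = (-3/2 + 25)**2 = (47/2)**2 = 2209/4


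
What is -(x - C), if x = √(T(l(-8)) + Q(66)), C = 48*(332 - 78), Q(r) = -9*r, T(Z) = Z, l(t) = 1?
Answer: 12192 - I*√593 ≈ 12192.0 - 24.352*I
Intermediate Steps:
C = 12192 (C = 48*254 = 12192)
x = I*√593 (x = √(1 - 9*66) = √(1 - 594) = √(-593) = I*√593 ≈ 24.352*I)
-(x - C) = -(I*√593 - 1*12192) = -(I*√593 - 12192) = -(-12192 + I*√593) = 12192 - I*√593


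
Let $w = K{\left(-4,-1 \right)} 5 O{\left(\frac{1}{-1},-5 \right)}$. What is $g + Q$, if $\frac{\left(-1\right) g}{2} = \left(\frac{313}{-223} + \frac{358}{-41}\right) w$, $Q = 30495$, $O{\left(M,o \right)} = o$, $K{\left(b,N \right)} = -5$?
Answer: $\frac{301982535}{9143} \approx 33029.0$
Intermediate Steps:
$w = 125$ ($w = \left(-5\right) 5 \left(-5\right) = \left(-25\right) \left(-5\right) = 125$)
$g = \frac{23166750}{9143}$ ($g = - 2 \left(\frac{313}{-223} + \frac{358}{-41}\right) 125 = - 2 \left(313 \left(- \frac{1}{223}\right) + 358 \left(- \frac{1}{41}\right)\right) 125 = - 2 \left(- \frac{313}{223} - \frac{358}{41}\right) 125 = - 2 \left(\left(- \frac{92667}{9143}\right) 125\right) = \left(-2\right) \left(- \frac{11583375}{9143}\right) = \frac{23166750}{9143} \approx 2533.8$)
$g + Q = \frac{23166750}{9143} + 30495 = \frac{301982535}{9143}$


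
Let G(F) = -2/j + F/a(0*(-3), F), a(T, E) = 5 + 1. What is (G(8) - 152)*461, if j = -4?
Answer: -415361/6 ≈ -69227.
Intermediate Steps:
a(T, E) = 6
G(F) = 1/2 + F/6 (G(F) = -2/(-4) + F/6 = -2*(-1/4) + F*(1/6) = 1/2 + F/6)
(G(8) - 152)*461 = ((1/2 + (1/6)*8) - 152)*461 = ((1/2 + 4/3) - 152)*461 = (11/6 - 152)*461 = -901/6*461 = -415361/6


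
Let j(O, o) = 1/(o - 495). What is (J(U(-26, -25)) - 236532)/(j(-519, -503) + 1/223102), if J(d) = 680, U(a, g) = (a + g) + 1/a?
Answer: 6564226849774/27763 ≈ 2.3644e+8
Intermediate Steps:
j(O, o) = 1/(-495 + o)
U(a, g) = a + g + 1/a
(J(U(-26, -25)) - 236532)/(j(-519, -503) + 1/223102) = (680 - 236532)/(1/(-495 - 503) + 1/223102) = -235852/(1/(-998) + 1/223102) = -235852/(-1/998 + 1/223102) = -235852/(-55526/55663949) = -235852*(-55663949/55526) = 6564226849774/27763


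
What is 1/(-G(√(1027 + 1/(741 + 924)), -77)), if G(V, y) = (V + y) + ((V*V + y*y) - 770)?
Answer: -8467762095/51728140185728 + 4995*√79085465/51728140185728 ≈ -0.00016284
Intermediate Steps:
G(V, y) = -770 + V + y + V² + y² (G(V, y) = (V + y) + ((V² + y²) - 770) = (V + y) + (-770 + V² + y²) = -770 + V + y + V² + y²)
1/(-G(√(1027 + 1/(741 + 924)), -77)) = 1/(-(-770 + √(1027 + 1/(741 + 924)) - 77 + (√(1027 + 1/(741 + 924)))² + (-77)²)) = 1/(-(-770 + √(1027 + 1/1665) - 77 + (√(1027 + 1/1665))² + 5929)) = 1/(-(-770 + √(1709956/1665) - 77 + (√(1709956/1665))² + 5929)) = 1/(-(-770 + 2*√79085465/555 - 77 + (2*√79085465/555)² + 5929)) = 1/(-(-770 + 2*√79085465/555 - 77 + 1709956/1665 + 5929)) = 1/(-(10171486/1665 + 2*√79085465/555)) = 1/(-10171486/1665 - 2*√79085465/555)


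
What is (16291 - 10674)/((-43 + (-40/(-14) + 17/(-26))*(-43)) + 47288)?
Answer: 1022294/8581347 ≈ 0.11913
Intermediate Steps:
(16291 - 10674)/((-43 + (-40/(-14) + 17/(-26))*(-43)) + 47288) = 5617/((-43 + (-40*(-1/14) + 17*(-1/26))*(-43)) + 47288) = 5617/((-43 + (20/7 - 17/26)*(-43)) + 47288) = 5617/((-43 + (401/182)*(-43)) + 47288) = 5617/((-43 - 17243/182) + 47288) = 5617/(-25069/182 + 47288) = 5617/(8581347/182) = 5617*(182/8581347) = 1022294/8581347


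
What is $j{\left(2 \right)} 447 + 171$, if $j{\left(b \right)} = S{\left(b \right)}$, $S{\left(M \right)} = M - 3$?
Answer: $-276$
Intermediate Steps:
$S{\left(M \right)} = -3 + M$ ($S{\left(M \right)} = M - 3 = -3 + M$)
$j{\left(b \right)} = -3 + b$
$j{\left(2 \right)} 447 + 171 = \left(-3 + 2\right) 447 + 171 = \left(-1\right) 447 + 171 = -447 + 171 = -276$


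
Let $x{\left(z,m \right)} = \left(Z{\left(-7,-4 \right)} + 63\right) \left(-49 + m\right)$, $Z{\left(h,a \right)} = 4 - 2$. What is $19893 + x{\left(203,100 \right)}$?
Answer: $23208$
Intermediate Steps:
$Z{\left(h,a \right)} = 2$ ($Z{\left(h,a \right)} = 4 - 2 = 2$)
$x{\left(z,m \right)} = -3185 + 65 m$ ($x{\left(z,m \right)} = \left(2 + 63\right) \left(-49 + m\right) = 65 \left(-49 + m\right) = -3185 + 65 m$)
$19893 + x{\left(203,100 \right)} = 19893 + \left(-3185 + 65 \cdot 100\right) = 19893 + \left(-3185 + 6500\right) = 19893 + 3315 = 23208$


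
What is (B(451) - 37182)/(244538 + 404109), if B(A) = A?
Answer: -36731/648647 ≈ -0.056627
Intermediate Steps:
(B(451) - 37182)/(244538 + 404109) = (451 - 37182)/(244538 + 404109) = -36731/648647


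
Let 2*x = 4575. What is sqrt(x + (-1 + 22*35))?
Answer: sqrt(12226)/2 ≈ 55.286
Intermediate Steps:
x = 4575/2 (x = (1/2)*4575 = 4575/2 ≈ 2287.5)
sqrt(x + (-1 + 22*35)) = sqrt(4575/2 + (-1 + 22*35)) = sqrt(4575/2 + (-1 + 770)) = sqrt(4575/2 + 769) = sqrt(6113/2) = sqrt(12226)/2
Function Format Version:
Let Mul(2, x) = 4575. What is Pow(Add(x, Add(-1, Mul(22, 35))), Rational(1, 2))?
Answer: Mul(Rational(1, 2), Pow(12226, Rational(1, 2))) ≈ 55.286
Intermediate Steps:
x = Rational(4575, 2) (x = Mul(Rational(1, 2), 4575) = Rational(4575, 2) ≈ 2287.5)
Pow(Add(x, Add(-1, Mul(22, 35))), Rational(1, 2)) = Pow(Add(Rational(4575, 2), Add(-1, Mul(22, 35))), Rational(1, 2)) = Pow(Add(Rational(4575, 2), Add(-1, 770)), Rational(1, 2)) = Pow(Add(Rational(4575, 2), 769), Rational(1, 2)) = Pow(Rational(6113, 2), Rational(1, 2)) = Mul(Rational(1, 2), Pow(12226, Rational(1, 2)))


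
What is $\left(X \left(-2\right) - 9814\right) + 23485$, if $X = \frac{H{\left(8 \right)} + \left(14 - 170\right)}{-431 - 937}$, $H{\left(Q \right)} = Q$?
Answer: $\frac{2337704}{171} \approx 13671.0$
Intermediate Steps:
$X = \frac{37}{342}$ ($X = \frac{8 + \left(14 - 170\right)}{-431 - 937} = \frac{8 + \left(14 - 170\right)}{-1368} = \left(8 - 156\right) \left(- \frac{1}{1368}\right) = \left(-148\right) \left(- \frac{1}{1368}\right) = \frac{37}{342} \approx 0.10819$)
$\left(X \left(-2\right) - 9814\right) + 23485 = \left(\frac{37}{342} \left(-2\right) - 9814\right) + 23485 = \left(- \frac{37}{171} - 9814\right) + 23485 = - \frac{1678231}{171} + 23485 = \frac{2337704}{171}$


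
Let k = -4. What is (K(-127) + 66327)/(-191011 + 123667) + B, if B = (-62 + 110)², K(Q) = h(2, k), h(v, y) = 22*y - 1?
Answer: 77547169/33672 ≈ 2303.0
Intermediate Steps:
h(v, y) = -1 + 22*y
K(Q) = -89 (K(Q) = -1 + 22*(-4) = -1 - 88 = -89)
B = 2304 (B = 48² = 2304)
(K(-127) + 66327)/(-191011 + 123667) + B = (-89 + 66327)/(-191011 + 123667) + 2304 = 66238/(-67344) + 2304 = 66238*(-1/67344) + 2304 = -33119/33672 + 2304 = 77547169/33672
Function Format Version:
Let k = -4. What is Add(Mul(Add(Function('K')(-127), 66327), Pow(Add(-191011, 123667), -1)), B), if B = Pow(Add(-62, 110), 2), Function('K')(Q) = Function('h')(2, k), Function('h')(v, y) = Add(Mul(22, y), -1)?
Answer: Rational(77547169, 33672) ≈ 2303.0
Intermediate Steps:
Function('h')(v, y) = Add(-1, Mul(22, y))
Function('K')(Q) = -89 (Function('K')(Q) = Add(-1, Mul(22, -4)) = Add(-1, -88) = -89)
B = 2304 (B = Pow(48, 2) = 2304)
Add(Mul(Add(Function('K')(-127), 66327), Pow(Add(-191011, 123667), -1)), B) = Add(Mul(Add(-89, 66327), Pow(Add(-191011, 123667), -1)), 2304) = Add(Mul(66238, Pow(-67344, -1)), 2304) = Add(Mul(66238, Rational(-1, 67344)), 2304) = Add(Rational(-33119, 33672), 2304) = Rational(77547169, 33672)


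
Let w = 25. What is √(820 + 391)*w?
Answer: 25*√1211 ≈ 869.99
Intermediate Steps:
√(820 + 391)*w = √(820 + 391)*25 = √1211*25 = 25*√1211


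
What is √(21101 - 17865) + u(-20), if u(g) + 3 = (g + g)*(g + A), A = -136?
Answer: 6237 + 2*√809 ≈ 6293.9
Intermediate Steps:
u(g) = -3 + 2*g*(-136 + g) (u(g) = -3 + (g + g)*(g - 136) = -3 + (2*g)*(-136 + g) = -3 + 2*g*(-136 + g))
√(21101 - 17865) + u(-20) = √(21101 - 17865) + (-3 - 272*(-20) + 2*(-20)²) = √3236 + (-3 + 5440 + 2*400) = 2*√809 + (-3 + 5440 + 800) = 2*√809 + 6237 = 6237 + 2*√809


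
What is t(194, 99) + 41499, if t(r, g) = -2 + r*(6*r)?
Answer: 267313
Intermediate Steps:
t(r, g) = -2 + 6*r²
t(194, 99) + 41499 = (-2 + 6*194²) + 41499 = (-2 + 6*37636) + 41499 = (-2 + 225816) + 41499 = 225814 + 41499 = 267313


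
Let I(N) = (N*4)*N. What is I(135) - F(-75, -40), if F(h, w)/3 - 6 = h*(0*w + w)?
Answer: 63882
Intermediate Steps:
F(h, w) = 18 + 3*h*w (F(h, w) = 18 + 3*(h*(0*w + w)) = 18 + 3*(h*(0 + w)) = 18 + 3*(h*w) = 18 + 3*h*w)
I(N) = 4*N**2 (I(N) = (4*N)*N = 4*N**2)
I(135) - F(-75, -40) = 4*135**2 - (18 + 3*(-75)*(-40)) = 4*18225 - (18 + 9000) = 72900 - 1*9018 = 72900 - 9018 = 63882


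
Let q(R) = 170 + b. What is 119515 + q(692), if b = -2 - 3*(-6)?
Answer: 119701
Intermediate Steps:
b = 16 (b = -2 + 18 = 16)
q(R) = 186 (q(R) = 170 + 16 = 186)
119515 + q(692) = 119515 + 186 = 119701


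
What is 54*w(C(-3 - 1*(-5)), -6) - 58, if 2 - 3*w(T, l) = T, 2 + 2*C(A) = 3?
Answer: -31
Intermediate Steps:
C(A) = ½ (C(A) = -1 + (½)*3 = -1 + 3/2 = ½)
w(T, l) = ⅔ - T/3
54*w(C(-3 - 1*(-5)), -6) - 58 = 54*(⅔ - ⅓*½) - 58 = 54*(⅔ - ⅙) - 58 = 54*(½) - 58 = 27 - 58 = -31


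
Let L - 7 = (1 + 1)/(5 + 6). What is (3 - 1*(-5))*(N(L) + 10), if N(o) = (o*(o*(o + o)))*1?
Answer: 7995104/1331 ≈ 6006.8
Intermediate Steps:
L = 79/11 (L = 7 + (1 + 1)/(5 + 6) = 7 + 2/11 = 79/11 ≈ 7.1818)
N(o) = 2*o³ (N(o) = (o*(o*(2*o)))*1 = (o*(2*o²))*1 = (2*o³)*1 = 2*o³)
(3 - 1*(-5))*(N(L) + 10) = (3 - 1*(-5))*(2*(79/11)³ + 10) = (3 + 5)*(2*(493039/1331) + 10) = 8*(986078/1331 + 10) = 8*(999388/1331) = 7995104/1331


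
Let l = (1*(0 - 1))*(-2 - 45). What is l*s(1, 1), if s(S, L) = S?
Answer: 47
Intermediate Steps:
l = 47 (l = (1*(-1))*(-47) = -1*(-47) = 47)
l*s(1, 1) = 47*1 = 47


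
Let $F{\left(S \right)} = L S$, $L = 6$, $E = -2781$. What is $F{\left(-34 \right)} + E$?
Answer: $-2985$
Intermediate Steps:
$F{\left(S \right)} = 6 S$
$F{\left(-34 \right)} + E = 6 \left(-34\right) - 2781 = -204 - 2781 = -2985$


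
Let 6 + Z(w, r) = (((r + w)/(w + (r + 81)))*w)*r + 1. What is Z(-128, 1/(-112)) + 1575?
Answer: 715766/455 ≈ 1573.1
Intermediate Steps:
Z(w, r) = -5 + r*w*(r + w)/(81 + r + w) (Z(w, r) = -6 + ((((r + w)/(w + (r + 81)))*w)*r + 1) = -6 + ((((r + w)/(w + (81 + r)))*w)*r + 1) = -6 + ((((r + w)/(81 + r + w))*w)*r + 1) = -6 + ((w*(r + w)/(81 + r + w))*r + 1) = -6 + (r*w*(r + w)/(81 + r + w) + 1) = -6 + (1 + r*w*(r + w)/(81 + r + w)) = -5 + r*w*(r + w)/(81 + r + w))
Z(-128, 1/(-112)) + 1575 = (-405 - 5/(-112) - 5*(-128) + (-128)**2/(-112) - 128*(1/(-112))**2)/(81 + 1/(-112) - 128) + 1575 = (-405 - 5*(-1/112) + 640 - 1/112*16384 - 128*(-1/112)**2)/(81 - 1/112 - 128) + 1575 = (-405 + 5/112 + 640 - 1024/7 - 128*1/12544)/(-5265/112) + 1575 = -112*(-405 + 5/112 + 640 - 1024/7 - 1/98)/5265 + 1575 = -112/5265*69579/784 + 1575 = -859/455 + 1575 = 715766/455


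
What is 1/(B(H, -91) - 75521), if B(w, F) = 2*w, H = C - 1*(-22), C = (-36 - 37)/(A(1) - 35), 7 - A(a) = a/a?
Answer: -29/2188687 ≈ -1.3250e-5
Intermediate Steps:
A(a) = 6 (A(a) = 7 - a/a = 7 - 1*1 = 7 - 1 = 6)
C = 73/29 (C = (-36 - 37)/(6 - 35) = -73/(-29) = -73*(-1/29) = 73/29 ≈ 2.5172)
H = 711/29 (H = 73/29 - 1*(-22) = 73/29 + 22 = 711/29 ≈ 24.517)
1/(B(H, -91) - 75521) = 1/(2*(711/29) - 75521) = 1/(1422/29 - 75521) = 1/(-2188687/29) = -29/2188687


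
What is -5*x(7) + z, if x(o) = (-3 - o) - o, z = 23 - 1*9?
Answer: 99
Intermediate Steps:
z = 14 (z = 23 - 9 = 14)
x(o) = -3 - 2*o
-5*x(7) + z = -5*(-3 - 2*7) + 14 = -5*(-3 - 14) + 14 = -5*(-17) + 14 = 85 + 14 = 99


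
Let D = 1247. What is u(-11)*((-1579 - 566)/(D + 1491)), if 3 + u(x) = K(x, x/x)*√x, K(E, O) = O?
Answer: 6435/2738 - 2145*I*√11/2738 ≈ 2.3503 - 2.5983*I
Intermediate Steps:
u(x) = -3 + √x (u(x) = -3 + (x/x)*√x = -3 + 1*√x = -3 + √x)
u(-11)*((-1579 - 566)/(D + 1491)) = (-3 + √(-11))*((-1579 - 566)/(1247 + 1491)) = (-3 + I*√11)*(-2145/2738) = 6435/2738 - 2145*I*√11/2738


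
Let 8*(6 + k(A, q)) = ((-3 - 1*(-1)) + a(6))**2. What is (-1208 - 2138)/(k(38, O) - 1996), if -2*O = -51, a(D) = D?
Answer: 1673/1000 ≈ 1.6730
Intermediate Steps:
O = 51/2 (O = -1/2*(-51) = 51/2 ≈ 25.500)
k(A, q) = -4 (k(A, q) = -6 + ((-3 - 1*(-1)) + 6)**2/8 = -6 + ((-3 + 1) + 6)**2/8 = -6 + (-2 + 6)**2/8 = -6 + (1/8)*4**2 = -6 + (1/8)*16 = -6 + 2 = -4)
(-1208 - 2138)/(k(38, O) - 1996) = (-1208 - 2138)/(-4 - 1996) = -3346/(-2000) = -3346*(-1/2000) = 1673/1000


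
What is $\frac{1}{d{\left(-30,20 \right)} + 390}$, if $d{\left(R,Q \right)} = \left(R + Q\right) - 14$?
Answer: $\frac{1}{366} \approx 0.0027322$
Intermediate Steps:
$d{\left(R,Q \right)} = -14 + Q + R$ ($d{\left(R,Q \right)} = \left(Q + R\right) - 14 = -14 + Q + R$)
$\frac{1}{d{\left(-30,20 \right)} + 390} = \frac{1}{\left(-14 + 20 - 30\right) + 390} = \frac{1}{-24 + 390} = \frac{1}{366}$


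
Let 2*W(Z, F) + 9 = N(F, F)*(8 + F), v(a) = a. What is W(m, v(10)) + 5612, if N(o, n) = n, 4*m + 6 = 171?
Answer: 11395/2 ≈ 5697.5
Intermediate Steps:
m = 165/4 (m = -3/2 + (¼)*171 = -3/2 + 171/4 = 165/4 ≈ 41.250)
W(Z, F) = -9/2 + F*(8 + F)/2 (W(Z, F) = -9/2 + (F*(8 + F))/2 = -9/2 + F*(8 + F)/2)
W(m, v(10)) + 5612 = (-9/2 + (½)*10² + 4*10) + 5612 = (-9/2 + (½)*100 + 40) + 5612 = (-9/2 + 50 + 40) + 5612 = 171/2 + 5612 = 11395/2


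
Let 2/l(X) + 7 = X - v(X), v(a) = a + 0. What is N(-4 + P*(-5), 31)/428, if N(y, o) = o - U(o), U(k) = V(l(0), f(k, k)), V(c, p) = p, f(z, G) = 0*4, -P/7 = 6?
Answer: 31/428 ≈ 0.072430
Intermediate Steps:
v(a) = a
P = -42 (P = -7*6 = -42)
f(z, G) = 0
l(X) = -2/7 (l(X) = 2/(-7 + (X - X)) = 2/(-7 + 0) = 2/(-7) = 2*(-⅐) = -2/7)
U(k) = 0
N(y, o) = o (N(y, o) = o - 1*0 = o + 0 = o)
N(-4 + P*(-5), 31)/428 = 31/428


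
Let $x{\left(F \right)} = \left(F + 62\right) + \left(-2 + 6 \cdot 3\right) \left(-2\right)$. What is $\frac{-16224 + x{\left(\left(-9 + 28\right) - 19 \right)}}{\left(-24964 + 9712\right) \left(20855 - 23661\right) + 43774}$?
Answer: $- \frac{8097}{21420443} \approx -0.000378$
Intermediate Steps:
$x{\left(F \right)} = 30 + F$ ($x{\left(F \right)} = \left(62 + F\right) + \left(-2 + 18\right) \left(-2\right) = \left(62 + F\right) + 16 \left(-2\right) = \left(62 + F\right) - 32 = 30 + F$)
$\frac{-16224 + x{\left(\left(-9 + 28\right) - 19 \right)}}{\left(-24964 + 9712\right) \left(20855 - 23661\right) + 43774} = \frac{-16224 + \left(30 + \left(\left(-9 + 28\right) - 19\right)\right)}{\left(-24964 + 9712\right) \left(20855 - 23661\right) + 43774} = \frac{-16224 + \left(30 + \left(19 - 19\right)\right)}{\left(-15252\right) \left(-2806\right) + 43774} = \frac{-16224 + \left(30 + 0\right)}{42797112 + 43774} = \frac{-16224 + 30}{42840886} = \left(-16194\right) \frac{1}{42840886} = - \frac{8097}{21420443}$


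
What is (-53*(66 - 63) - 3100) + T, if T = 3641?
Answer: 382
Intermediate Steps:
(-53*(66 - 63) - 3100) + T = (-53*(66 - 63) - 3100) + 3641 = (-53*3 - 3100) + 3641 = (-159 - 3100) + 3641 = -3259 + 3641 = 382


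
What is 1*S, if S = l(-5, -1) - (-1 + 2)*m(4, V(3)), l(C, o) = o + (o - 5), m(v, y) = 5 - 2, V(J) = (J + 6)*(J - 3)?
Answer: -10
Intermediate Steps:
V(J) = (-3 + J)*(6 + J) (V(J) = (6 + J)*(-3 + J) = (-3 + J)*(6 + J))
m(v, y) = 3
l(C, o) = -5 + 2*o (l(C, o) = o + (-5 + o) = -5 + 2*o)
S = -10 (S = (-5 + 2*(-1)) - (-1 + 2)*3 = (-5 - 2) - 3 = -7 - 1*3 = -7 - 3 = -10)
1*S = 1*(-10) = -10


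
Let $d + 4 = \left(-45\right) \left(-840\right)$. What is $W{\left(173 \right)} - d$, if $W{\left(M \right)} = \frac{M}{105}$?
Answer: $- \frac{3968407}{105} \approx -37794.0$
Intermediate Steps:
$d = 37796$ ($d = -4 - -37800 = -4 + 37800 = 37796$)
$W{\left(M \right)} = \frac{M}{105}$ ($W{\left(M \right)} = M \frac{1}{105} = \frac{M}{105}$)
$W{\left(173 \right)} - d = \frac{1}{105} \cdot 173 - 37796 = \frac{173}{105} - 37796 = - \frac{3968407}{105}$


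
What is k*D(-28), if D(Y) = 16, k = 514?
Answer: 8224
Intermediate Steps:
k*D(-28) = 514*16 = 8224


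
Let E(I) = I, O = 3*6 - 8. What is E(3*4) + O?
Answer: 22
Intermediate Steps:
O = 10 (O = 18 - 8 = 10)
E(3*4) + O = 3*4 + 10 = 12 + 10 = 22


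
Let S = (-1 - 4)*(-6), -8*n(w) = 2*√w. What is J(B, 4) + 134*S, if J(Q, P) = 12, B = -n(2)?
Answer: 4032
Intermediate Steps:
n(w) = -√w/4
B = √2/4 (B = -(-1)*√2/4 = √2/4 ≈ 0.35355)
S = 30 (S = -5*(-6) = 30)
J(B, 4) + 134*S = 12 + 134*30 = 12 + 4020 = 4032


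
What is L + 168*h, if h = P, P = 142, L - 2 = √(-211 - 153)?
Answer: 23858 + 2*I*√91 ≈ 23858.0 + 19.079*I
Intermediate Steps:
L = 2 + 2*I*√91 (L = 2 + √(-211 - 153) = 2 + √(-364) = 2 + 2*I*√91 ≈ 2.0 + 19.079*I)
h = 142
L + 168*h = (2 + 2*I*√91) + 168*142 = (2 + 2*I*√91) + 23856 = 23858 + 2*I*√91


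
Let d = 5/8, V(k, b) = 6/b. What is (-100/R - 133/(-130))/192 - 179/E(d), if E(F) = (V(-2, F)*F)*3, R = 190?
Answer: -14144479/1422720 ≈ -9.9419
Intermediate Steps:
d = 5/8 (d = 5*(⅛) = 5/8 ≈ 0.62500)
E(F) = 18 (E(F) = ((6/F)*F)*3 = 6*3 = 18)
(-100/R - 133/(-130))/192 - 179/E(d) = (-100/190 - 133/(-130))/192 - 179/18 = (-100*1/190 - 133*(-1/130))*(1/192) - 179*1/18 = (-10/19 + 133/130)*(1/192) - 179/18 = (1227/2470)*(1/192) - 179/18 = 409/158080 - 179/18 = -14144479/1422720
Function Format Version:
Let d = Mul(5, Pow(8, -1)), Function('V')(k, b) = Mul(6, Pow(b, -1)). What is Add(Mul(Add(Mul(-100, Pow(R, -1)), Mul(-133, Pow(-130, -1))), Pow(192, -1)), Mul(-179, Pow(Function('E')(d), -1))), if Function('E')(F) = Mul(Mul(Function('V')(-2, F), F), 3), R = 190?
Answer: Rational(-14144479, 1422720) ≈ -9.9419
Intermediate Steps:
d = Rational(5, 8) (d = Mul(5, Rational(1, 8)) = Rational(5, 8) ≈ 0.62500)
Function('E')(F) = 18 (Function('E')(F) = Mul(Mul(Mul(6, Pow(F, -1)), F), 3) = Mul(6, 3) = 18)
Add(Mul(Add(Mul(-100, Pow(R, -1)), Mul(-133, Pow(-130, -1))), Pow(192, -1)), Mul(-179, Pow(Function('E')(d), -1))) = Add(Mul(Add(Mul(-100, Pow(190, -1)), Mul(-133, Pow(-130, -1))), Pow(192, -1)), Mul(-179, Pow(18, -1))) = Add(Mul(Add(Mul(-100, Rational(1, 190)), Mul(-133, Rational(-1, 130))), Rational(1, 192)), Mul(-179, Rational(1, 18))) = Add(Mul(Add(Rational(-10, 19), Rational(133, 130)), Rational(1, 192)), Rational(-179, 18)) = Add(Mul(Rational(1227, 2470), Rational(1, 192)), Rational(-179, 18)) = Add(Rational(409, 158080), Rational(-179, 18)) = Rational(-14144479, 1422720)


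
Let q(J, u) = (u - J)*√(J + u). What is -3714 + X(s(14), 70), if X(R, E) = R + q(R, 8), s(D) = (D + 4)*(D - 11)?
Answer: -3660 - 46*√62 ≈ -4022.2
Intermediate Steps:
q(J, u) = √(J + u)*(u - J)
s(D) = (-11 + D)*(4 + D) (s(D) = (4 + D)*(-11 + D) = (-11 + D)*(4 + D))
X(R, E) = R + √(8 + R)*(8 - R) (X(R, E) = R + √(R + 8)*(8 - R) = R + √(8 + R)*(8 - R))
-3714 + X(s(14), 70) = -3714 + ((-44 + 14² - 7*14) + √(8 + (-44 + 14² - 7*14))*(8 - (-44 + 14² - 7*14))) = -3714 + ((-44 + 196 - 98) + √(8 + (-44 + 196 - 98))*(8 - (-44 + 196 - 98))) = -3714 + (54 + √(8 + 54)*(8 - 1*54)) = -3714 + (54 + √62*(8 - 54)) = -3714 + (54 + √62*(-46)) = -3714 + (54 - 46*√62) = -3660 - 46*√62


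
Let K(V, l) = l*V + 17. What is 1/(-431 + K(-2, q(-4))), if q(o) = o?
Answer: -1/406 ≈ -0.0024631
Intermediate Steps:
K(V, l) = 17 + V*l (K(V, l) = V*l + 17 = 17 + V*l)
1/(-431 + K(-2, q(-4))) = 1/(-431 + (17 - 2*(-4))) = 1/(-431 + (17 + 8)) = 1/(-431 + 25) = 1/(-406) = -1/406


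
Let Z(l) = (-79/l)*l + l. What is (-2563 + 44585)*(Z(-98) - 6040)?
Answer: -261250774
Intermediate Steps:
Z(l) = -79 + l
(-2563 + 44585)*(Z(-98) - 6040) = (-2563 + 44585)*((-79 - 98) - 6040) = 42022*(-177 - 6040) = 42022*(-6217) = -261250774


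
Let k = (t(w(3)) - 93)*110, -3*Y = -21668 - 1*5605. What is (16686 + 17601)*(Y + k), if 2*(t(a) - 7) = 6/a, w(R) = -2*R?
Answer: -14537688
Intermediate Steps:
t(a) = 7 + 3/a (t(a) = 7 + (6/a)/2 = 7 + 3/a)
Y = 9091 (Y = -(-21668 - 1*5605)/3 = -(-21668 - 5605)/3 = -⅓*(-27273) = 9091)
k = -9515 (k = ((7 + 3/((-2*3))) - 93)*110 = ((7 + 3/(-6)) - 93)*110 = ((7 + 3*(-⅙)) - 93)*110 = ((7 - ½) - 93)*110 = (13/2 - 93)*110 = -173/2*110 = -9515)
(16686 + 17601)*(Y + k) = (16686 + 17601)*(9091 - 9515) = 34287*(-424) = -14537688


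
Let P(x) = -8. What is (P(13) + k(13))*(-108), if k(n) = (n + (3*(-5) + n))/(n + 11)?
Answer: 1629/2 ≈ 814.50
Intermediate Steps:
k(n) = (-15 + 2*n)/(11 + n) (k(n) = (n + (-15 + n))/(11 + n) = (-15 + 2*n)/(11 + n))
(P(13) + k(13))*(-108) = (-8 + (-15 + 2*13)/(11 + 13))*(-108) = (-8 + (-15 + 26)/24)*(-108) = (-8 + (1/24)*11)*(-108) = (-8 + 11/24)*(-108) = -181/24*(-108) = 1629/2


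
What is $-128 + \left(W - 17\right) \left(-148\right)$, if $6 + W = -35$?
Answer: $8456$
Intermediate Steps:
$W = -41$ ($W = -6 - 35 = -41$)
$-128 + \left(W - 17\right) \left(-148\right) = -128 + \left(-41 - 17\right) \left(-148\right) = -128 - -8584 = -128 + 8584 = 8456$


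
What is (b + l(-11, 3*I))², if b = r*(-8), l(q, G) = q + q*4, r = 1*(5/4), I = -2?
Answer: 4225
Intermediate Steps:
r = 5/4 (r = 1*(5*(¼)) = 1*(5/4) = 5/4 ≈ 1.2500)
l(q, G) = 5*q (l(q, G) = q + 4*q = 5*q)
b = -10 (b = (5/4)*(-8) = -10)
(b + l(-11, 3*I))² = (-10 + 5*(-11))² = (-10 - 55)² = (-65)² = 4225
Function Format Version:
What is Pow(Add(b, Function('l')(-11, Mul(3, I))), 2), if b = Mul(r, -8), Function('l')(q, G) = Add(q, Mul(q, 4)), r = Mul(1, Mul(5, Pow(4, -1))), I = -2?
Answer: 4225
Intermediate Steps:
r = Rational(5, 4) (r = Mul(1, Mul(5, Rational(1, 4))) = Mul(1, Rational(5, 4)) = Rational(5, 4) ≈ 1.2500)
Function('l')(q, G) = Mul(5, q) (Function('l')(q, G) = Add(q, Mul(4, q)) = Mul(5, q))
b = -10 (b = Mul(Rational(5, 4), -8) = -10)
Pow(Add(b, Function('l')(-11, Mul(3, I))), 2) = Pow(Add(-10, Mul(5, -11)), 2) = Pow(Add(-10, -55), 2) = Pow(-65, 2) = 4225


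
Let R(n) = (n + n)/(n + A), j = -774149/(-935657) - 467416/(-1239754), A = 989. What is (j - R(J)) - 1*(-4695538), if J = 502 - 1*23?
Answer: 1998957976147291414543/425714314574726 ≈ 4.6955e+6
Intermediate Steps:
J = 479 (J = 502 - 23 = 479)
j = 698547685829/579992254189 (j = -774149*(-1/935657) - 467416*(-1/1239754) = 774149/935657 + 233708/619877 = 698547685829/579992254189 ≈ 1.2044)
R(n) = 2*n/(989 + n) (R(n) = (n + n)/(n + 989) = (2*n)/(989 + n) = 2*n/(989 + n))
(j - R(J)) - 1*(-4695538) = (698547685829/579992254189 - 2*479/(989 + 479)) - 1*(-4695538) = (698547685829/579992254189 - 2*479/1468) + 4695538 = (698547685829/579992254189 - 1*479/734) + 4695538 = (698547685829/579992254189 - 479/734) + 4695538 = 234917711641955/425714314574726 + 4695538 = 1998957976147291414543/425714314574726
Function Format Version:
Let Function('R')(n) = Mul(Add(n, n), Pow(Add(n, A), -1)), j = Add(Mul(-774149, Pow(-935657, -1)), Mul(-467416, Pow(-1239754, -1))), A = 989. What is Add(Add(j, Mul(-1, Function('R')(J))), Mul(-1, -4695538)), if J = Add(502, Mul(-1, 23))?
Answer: Rational(1998957976147291414543, 425714314574726) ≈ 4.6955e+6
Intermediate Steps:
J = 479 (J = Add(502, -23) = 479)
j = Rational(698547685829, 579992254189) (j = Add(Mul(-774149, Rational(-1, 935657)), Mul(-467416, Rational(-1, 1239754))) = Add(Rational(774149, 935657), Rational(233708, 619877)) = Rational(698547685829, 579992254189) ≈ 1.2044)
Function('R')(n) = Mul(2, n, Pow(Add(989, n), -1)) (Function('R')(n) = Mul(Add(n, n), Pow(Add(n, 989), -1)) = Mul(Mul(2, n), Pow(Add(989, n), -1)) = Mul(2, n, Pow(Add(989, n), -1)))
Add(Add(j, Mul(-1, Function('R')(J))), Mul(-1, -4695538)) = Add(Add(Rational(698547685829, 579992254189), Mul(-1, Mul(2, 479, Pow(Add(989, 479), -1)))), Mul(-1, -4695538)) = Add(Add(Rational(698547685829, 579992254189), Mul(-1, Mul(2, 479, Pow(1468, -1)))), 4695538) = Add(Add(Rational(698547685829, 579992254189), Mul(-1, Mul(2, 479, Rational(1, 1468)))), 4695538) = Add(Add(Rational(698547685829, 579992254189), Mul(-1, Rational(479, 734))), 4695538) = Add(Add(Rational(698547685829, 579992254189), Rational(-479, 734)), 4695538) = Add(Rational(234917711641955, 425714314574726), 4695538) = Rational(1998957976147291414543, 425714314574726)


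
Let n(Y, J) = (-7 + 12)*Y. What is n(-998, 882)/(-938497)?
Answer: 4990/938497 ≈ 0.0053170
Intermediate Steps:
n(Y, J) = 5*Y
n(-998, 882)/(-938497) = (5*(-998))/(-938497) = -4990*(-1/938497) = 4990/938497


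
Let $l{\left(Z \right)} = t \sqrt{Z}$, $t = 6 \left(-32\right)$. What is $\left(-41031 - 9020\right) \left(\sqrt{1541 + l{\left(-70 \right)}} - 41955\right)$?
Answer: $2099889705 - 50051 \sqrt{1541 - 192 i \sqrt{70}} \approx 2.0977 \cdot 10^{9} + 9.263 \cdot 10^{5} i$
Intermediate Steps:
$t = -192$
$l{\left(Z \right)} = - 192 \sqrt{Z}$
$\left(-41031 - 9020\right) \left(\sqrt{1541 + l{\left(-70 \right)}} - 41955\right) = \left(-41031 - 9020\right) \left(\sqrt{1541 - 192 \sqrt{-70}} - 41955\right) = - 50051 \left(\sqrt{1541 - 192 i \sqrt{70}} - 41955\right) = - 50051 \left(-41955 + \sqrt{1541 - 192 i \sqrt{70}}\right) = 2099889705 - 50051 \sqrt{1541 - 192 i \sqrt{70}}$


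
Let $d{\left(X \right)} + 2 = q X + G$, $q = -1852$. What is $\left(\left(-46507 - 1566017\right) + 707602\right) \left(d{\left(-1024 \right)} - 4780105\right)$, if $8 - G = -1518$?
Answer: $2608105558626$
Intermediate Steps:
$G = 1526$ ($G = 8 - -1518 = 8 + 1518 = 1526$)
$d{\left(X \right)} = 1524 - 1852 X$ ($d{\left(X \right)} = -2 - \left(-1526 + 1852 X\right) = 1524 - 1852 X$)
$\left(\left(-46507 - 1566017\right) + 707602\right) \left(d{\left(-1024 \right)} - 4780105\right) = \left(\left(-46507 - 1566017\right) + 707602\right) \left(\left(1524 - -1896448\right) - 4780105\right) = \left(\left(-46507 - 1566017\right) + 707602\right) \left(\left(1524 + 1896448\right) - 4780105\right) = \left(-1612524 + 707602\right) \left(1897972 - 4780105\right) = \left(-904922\right) \left(-2882133\right) = 2608105558626$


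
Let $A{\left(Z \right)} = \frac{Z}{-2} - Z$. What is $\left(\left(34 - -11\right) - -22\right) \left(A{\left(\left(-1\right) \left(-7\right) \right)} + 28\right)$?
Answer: $\frac{2345}{2} \approx 1172.5$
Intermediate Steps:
$A{\left(Z \right)} = - \frac{3 Z}{2}$ ($A{\left(Z \right)} = Z \left(- \frac{1}{2}\right) - Z = - \frac{Z}{2} - Z = - \frac{3 Z}{2}$)
$\left(\left(34 - -11\right) - -22\right) \left(A{\left(\left(-1\right) \left(-7\right) \right)} + 28\right) = \left(\left(34 - -11\right) - -22\right) \left(- \frac{3 \left(\left(-1\right) \left(-7\right)\right)}{2} + 28\right) = \left(\left(34 + 11\right) + 22\right) \left(\left(- \frac{3}{2}\right) 7 + 28\right) = \left(45 + 22\right) \left(- \frac{21}{2} + 28\right) = 67 \cdot \frac{35}{2} = \frac{2345}{2}$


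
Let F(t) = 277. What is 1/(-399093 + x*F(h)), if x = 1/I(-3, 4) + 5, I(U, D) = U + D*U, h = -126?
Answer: -15/5965897 ≈ -2.5143e-6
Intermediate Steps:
x = 74/15 (x = 1/(-3*(1 + 4)) + 5 = 1/(-3*5) + 5 = 1/(-15) + 5 = -1/15 + 5 = 74/15 ≈ 4.9333)
1/(-399093 + x*F(h)) = 1/(-399093 + (74/15)*277) = 1/(-399093 + 20498/15) = 1/(-5965897/15) = -15/5965897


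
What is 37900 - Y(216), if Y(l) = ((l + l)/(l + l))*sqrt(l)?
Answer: 37900 - 6*sqrt(6) ≈ 37885.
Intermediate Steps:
Y(l) = sqrt(l) (Y(l) = ((2*l)/((2*l)))*sqrt(l) = ((2*l)*(1/(2*l)))*sqrt(l) = 1*sqrt(l) = sqrt(l))
37900 - Y(216) = 37900 - sqrt(216) = 37900 - 6*sqrt(6)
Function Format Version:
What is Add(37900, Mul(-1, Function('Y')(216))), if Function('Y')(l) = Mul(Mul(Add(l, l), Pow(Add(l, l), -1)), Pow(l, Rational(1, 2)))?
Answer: Add(37900, Mul(-6, Pow(6, Rational(1, 2)))) ≈ 37885.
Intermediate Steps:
Function('Y')(l) = Pow(l, Rational(1, 2)) (Function('Y')(l) = Mul(Mul(Mul(2, l), Pow(Mul(2, l), -1)), Pow(l, Rational(1, 2))) = Mul(Mul(Mul(2, l), Mul(Rational(1, 2), Pow(l, -1))), Pow(l, Rational(1, 2))) = Mul(1, Pow(l, Rational(1, 2))) = Pow(l, Rational(1, 2)))
Add(37900, Mul(-1, Function('Y')(216))) = Add(37900, Mul(-1, Pow(216, Rational(1, 2)))) = Add(37900, Mul(-1, Mul(6, Pow(6, Rational(1, 2))))) = Add(37900, Mul(-6, Pow(6, Rational(1, 2))))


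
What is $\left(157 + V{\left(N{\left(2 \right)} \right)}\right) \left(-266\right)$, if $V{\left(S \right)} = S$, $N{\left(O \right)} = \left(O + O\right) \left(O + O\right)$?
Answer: $-46018$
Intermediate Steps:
$N{\left(O \right)} = 4 O^{2}$ ($N{\left(O \right)} = 2 O 2 O = 4 O^{2}$)
$\left(157 + V{\left(N{\left(2 \right)} \right)}\right) \left(-266\right) = \left(157 + 4 \cdot 2^{2}\right) \left(-266\right) = \left(157 + 4 \cdot 4\right) \left(-266\right) = \left(157 + 16\right) \left(-266\right) = 173 \left(-266\right) = -46018$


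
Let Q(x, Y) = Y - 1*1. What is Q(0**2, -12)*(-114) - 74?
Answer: 1408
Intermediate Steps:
Q(x, Y) = -1 + Y (Q(x, Y) = Y - 1 = -1 + Y)
Q(0**2, -12)*(-114) - 74 = (-1 - 12)*(-114) - 74 = -13*(-114) - 74 = 1482 - 74 = 1408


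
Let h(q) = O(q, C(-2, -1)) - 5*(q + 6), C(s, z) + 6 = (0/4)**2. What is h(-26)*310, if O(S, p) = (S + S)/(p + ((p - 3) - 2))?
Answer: 543120/17 ≈ 31948.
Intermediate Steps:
C(s, z) = -6 (C(s, z) = -6 + (0/4)**2 = -6 + (0*(1/4))**2 = -6 + 0**2 = -6 + 0 = -6)
O(S, p) = 2*S/(-5 + 2*p) (O(S, p) = (2*S)/(p + ((-3 + p) - 2)) = (2*S)/(p + (-5 + p)) = (2*S)/(-5 + 2*p) = 2*S/(-5 + 2*p))
h(q) = -30 - 87*q/17 (h(q) = 2*q/(-5 + 2*(-6)) - 5*(q + 6) = 2*q/(-5 - 12) - 5*(6 + q) = 2*q/(-17) - (30 + 5*q) = 2*q*(-1/17) + (-30 - 5*q) = -2*q/17 + (-30 - 5*q) = -30 - 87*q/17)
h(-26)*310 = (-30 - 87/17*(-26))*310 = (-30 + 2262/17)*310 = (1752/17)*310 = 543120/17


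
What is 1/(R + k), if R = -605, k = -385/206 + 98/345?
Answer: -71070/43109987 ≈ -0.0016486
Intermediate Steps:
k = -112637/71070 (k = -385*1/206 + 98*(1/345) = -385/206 + 98/345 = -112637/71070 ≈ -1.5849)
1/(R + k) = 1/(-605 - 112637/71070) = 1/(-43109987/71070) = -71070/43109987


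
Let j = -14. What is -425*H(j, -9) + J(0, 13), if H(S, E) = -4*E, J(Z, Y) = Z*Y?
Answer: -15300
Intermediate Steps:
J(Z, Y) = Y*Z
-425*H(j, -9) + J(0, 13) = -(-1700)*(-9) + 13*0 = -425*36 + 0 = -15300 + 0 = -15300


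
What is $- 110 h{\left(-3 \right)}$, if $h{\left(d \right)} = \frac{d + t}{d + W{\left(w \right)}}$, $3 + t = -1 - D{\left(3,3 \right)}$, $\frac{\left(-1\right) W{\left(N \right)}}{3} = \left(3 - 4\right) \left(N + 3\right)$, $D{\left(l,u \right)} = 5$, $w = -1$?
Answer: $440$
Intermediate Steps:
$W{\left(N \right)} = 9 + 3 N$ ($W{\left(N \right)} = - 3 \left(3 - 4\right) \left(N + 3\right) = - 3 \left(- (3 + N)\right) = - 3 \left(-3 - N\right) = 9 + 3 N$)
$t = -9$ ($t = -3 - 6 = -9$)
$h{\left(d \right)} = \frac{-9 + d}{6 + d}$ ($h{\left(d \right)} = \frac{d - 9}{d + \left(9 + 3 \left(-1\right)\right)} = \frac{-9 + d}{d + \left(9 - 3\right)} = \frac{-9 + d}{d + 6} = \frac{-9 + d}{6 + d}$)
$- 110 h{\left(-3 \right)} = - 110 \frac{-9 - 3}{6 - 3} = - 110 \cdot \frac{1}{3} \left(-12\right) = \left(-110\right) \left(-4\right) = 440$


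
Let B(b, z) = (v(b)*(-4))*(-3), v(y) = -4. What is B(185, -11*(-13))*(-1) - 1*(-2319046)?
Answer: 2319094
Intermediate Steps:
B(b, z) = -48 (B(b, z) = -4*(-4)*(-3) = 16*(-3) = -48)
B(185, -11*(-13))*(-1) - 1*(-2319046) = -48*(-1) - 1*(-2319046) = 48 + 2319046 = 2319094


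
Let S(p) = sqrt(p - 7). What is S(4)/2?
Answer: I*sqrt(3)/2 ≈ 0.86602*I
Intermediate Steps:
S(p) = sqrt(-7 + p)
S(4)/2 = sqrt(-7 + 4)/2 = sqrt(-3)*(1/2) = (I*sqrt(3))*(1/2) = I*sqrt(3)/2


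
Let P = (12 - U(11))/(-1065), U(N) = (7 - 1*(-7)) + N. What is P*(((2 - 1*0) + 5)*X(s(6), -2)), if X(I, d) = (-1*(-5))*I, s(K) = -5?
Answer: -455/213 ≈ -2.1362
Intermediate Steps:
U(N) = 14 + N (U(N) = (7 + 7) + N = 14 + N)
X(I, d) = 5*I
P = 13/1065 (P = (12 - (14 + 11))/(-1065) = (12 - 1*25)*(-1/1065) = (12 - 25)*(-1/1065) = -13*(-1/1065) = 13/1065 ≈ 0.012207)
P*(((2 - 1*0) + 5)*X(s(6), -2)) = 13*(((2 - 1*0) + 5)*(5*(-5)))/1065 = 13*(((2 + 0) + 5)*(-25))/1065 = 13*((2 + 5)*(-25))/1065 = 13*(7*(-25))/1065 = (13/1065)*(-175) = -455/213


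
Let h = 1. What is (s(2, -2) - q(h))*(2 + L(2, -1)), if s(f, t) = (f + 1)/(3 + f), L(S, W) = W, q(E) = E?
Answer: -⅖ ≈ -0.40000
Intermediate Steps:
s(f, t) = (1 + f)/(3 + f)
(s(2, -2) - q(h))*(2 + L(2, -1)) = ((1 + 2)/(3 + 2) - 1*1)*(2 - 1) = (3/5 - 1)*1 = ((⅕)*3 - 1)*1 = (⅗ - 1)*1 = -⅖*1 = -⅖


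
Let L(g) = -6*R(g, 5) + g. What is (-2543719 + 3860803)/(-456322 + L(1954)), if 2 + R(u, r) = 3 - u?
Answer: -219514/73775 ≈ -2.9755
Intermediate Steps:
R(u, r) = 1 - u (R(u, r) = -2 + (3 - u) = 1 - u)
L(g) = -6 + 7*g (L(g) = -6*(1 - g) + g = (-6 + 6*g) + g = -6 + 7*g)
(-2543719 + 3860803)/(-456322 + L(1954)) = (-2543719 + 3860803)/(-456322 + (-6 + 7*1954)) = 1317084/(-456322 + (-6 + 13678)) = 1317084/(-456322 + 13672) = 1317084/(-442650) = 1317084*(-1/442650) = -219514/73775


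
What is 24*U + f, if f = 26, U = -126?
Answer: -2998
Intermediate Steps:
24*U + f = 24*(-126) + 26 = -3024 + 26 = -2998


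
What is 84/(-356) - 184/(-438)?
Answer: 3589/19491 ≈ 0.18414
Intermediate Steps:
84/(-356) - 184/(-438) = 84*(-1/356) - 184*(-1/438) = -21/89 + 92/219 = 3589/19491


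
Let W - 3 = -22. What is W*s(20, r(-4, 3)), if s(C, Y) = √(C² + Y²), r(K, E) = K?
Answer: -76*√26 ≈ -387.53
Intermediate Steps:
W = -19 (W = 3 - 22 = -19)
W*s(20, r(-4, 3)) = -19*√(20² + (-4)²) = -19*√(400 + 16) = -76*√26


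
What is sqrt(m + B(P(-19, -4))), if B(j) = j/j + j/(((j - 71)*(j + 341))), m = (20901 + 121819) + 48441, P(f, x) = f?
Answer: sqrt(4459599197095)/4830 ≈ 437.22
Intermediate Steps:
m = 191161 (m = 142720 + 48441 = 191161)
B(j) = 1 + j/((-71 + j)*(341 + j)) (B(j) = 1 + j/(((-71 + j)*(341 + j))) = 1 + j*(1/((-71 + j)*(341 + j))) = 1 + j/((-71 + j)*(341 + j)))
sqrt(m + B(P(-19, -4))) = sqrt(191161 + (-24211 + (-19)**2 + 271*(-19))/(-24211 + (-19)**2 + 270*(-19))) = sqrt(191161 + (-24211 + 361 - 5149)/(-24211 + 361 - 5130)) = sqrt(191161 - 28999/(-28980)) = sqrt(191161 - 1/28980*(-28999)) = sqrt(191161 + 28999/28980) = sqrt(5539874779/28980) = sqrt(4459599197095)/4830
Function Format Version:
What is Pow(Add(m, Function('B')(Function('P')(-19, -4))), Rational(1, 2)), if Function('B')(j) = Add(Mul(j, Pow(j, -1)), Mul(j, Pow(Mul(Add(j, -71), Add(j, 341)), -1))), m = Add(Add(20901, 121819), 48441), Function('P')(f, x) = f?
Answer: Mul(Rational(1, 4830), Pow(4459599197095, Rational(1, 2))) ≈ 437.22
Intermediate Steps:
m = 191161 (m = Add(142720, 48441) = 191161)
Function('B')(j) = Add(1, Mul(j, Pow(Add(-71, j), -1), Pow(Add(341, j), -1))) (Function('B')(j) = Add(1, Mul(j, Pow(Mul(Add(-71, j), Add(341, j)), -1))) = Add(1, Mul(j, Mul(Pow(Add(-71, j), -1), Pow(Add(341, j), -1)))) = Add(1, Mul(j, Pow(Add(-71, j), -1), Pow(Add(341, j), -1))))
Pow(Add(m, Function('B')(Function('P')(-19, -4))), Rational(1, 2)) = Pow(Add(191161, Mul(Pow(Add(-24211, Pow(-19, 2), Mul(270, -19)), -1), Add(-24211, Pow(-19, 2), Mul(271, -19)))), Rational(1, 2)) = Pow(Add(191161, Mul(Pow(Add(-24211, 361, -5130), -1), Add(-24211, 361, -5149))), Rational(1, 2)) = Pow(Add(191161, Mul(Pow(-28980, -1), -28999)), Rational(1, 2)) = Pow(Add(191161, Mul(Rational(-1, 28980), -28999)), Rational(1, 2)) = Pow(Add(191161, Rational(28999, 28980)), Rational(1, 2)) = Pow(Rational(5539874779, 28980), Rational(1, 2)) = Mul(Rational(1, 4830), Pow(4459599197095, Rational(1, 2)))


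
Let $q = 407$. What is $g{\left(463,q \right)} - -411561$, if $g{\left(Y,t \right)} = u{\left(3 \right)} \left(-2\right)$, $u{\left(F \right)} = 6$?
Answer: $411549$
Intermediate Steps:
$g{\left(Y,t \right)} = -12$ ($g{\left(Y,t \right)} = 6 \left(-2\right) = -12$)
$g{\left(463,q \right)} - -411561 = -12 - -411561 = -12 + 411561 = 411549$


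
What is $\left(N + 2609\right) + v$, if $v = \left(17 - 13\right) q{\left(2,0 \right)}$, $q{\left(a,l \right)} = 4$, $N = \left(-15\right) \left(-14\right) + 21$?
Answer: $2856$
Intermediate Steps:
$N = 231$ ($N = 210 + 21 = 231$)
$v = 16$ ($v = \left(17 - 13\right) 4 = 4 \cdot 4 = 16$)
$\left(N + 2609\right) + v = \left(231 + 2609\right) + 16 = 2840 + 16 = 2856$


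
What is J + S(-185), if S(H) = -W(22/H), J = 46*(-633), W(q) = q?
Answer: -5386808/185 ≈ -29118.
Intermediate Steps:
J = -29118
S(H) = -22/H
J + S(-185) = -29118 - 22/(-185) = -29118 - 22*(-1/185) = -29118 + 22/185 = -5386808/185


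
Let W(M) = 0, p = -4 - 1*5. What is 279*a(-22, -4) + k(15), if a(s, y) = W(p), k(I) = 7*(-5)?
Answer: -35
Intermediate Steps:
p = -9 (p = -4 - 5 = -9)
k(I) = -35
a(s, y) = 0
279*a(-22, -4) + k(15) = 279*0 - 35 = 0 - 35 = -35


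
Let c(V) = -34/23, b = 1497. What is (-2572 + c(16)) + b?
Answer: -24759/23 ≈ -1076.5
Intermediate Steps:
c(V) = -34/23 (c(V) = -34*1/23 = -34/23)
(-2572 + c(16)) + b = (-2572 - 34/23) + 1497 = -59190/23 + 1497 = -24759/23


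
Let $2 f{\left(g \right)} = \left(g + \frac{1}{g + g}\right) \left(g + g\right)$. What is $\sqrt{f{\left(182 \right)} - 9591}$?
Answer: $\frac{\sqrt{94134}}{2} \approx 153.41$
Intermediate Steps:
$f{\left(g \right)} = g \left(g + \frac{1}{2 g}\right)$ ($f{\left(g \right)} = \frac{\left(g + \frac{1}{g + g}\right) \left(g + g\right)}{2} = \frac{\left(g + \frac{1}{2 g}\right) 2 g}{2} = \frac{2 g \left(g + \frac{1}{2 g}\right)}{2} = g \left(g + \frac{1}{2 g}\right)$)
$\sqrt{f{\left(182 \right)} - 9591} = \sqrt{\left(\frac{1}{2} + 182^{2}\right) - 9591} = \sqrt{\left(\frac{1}{2} + 33124\right) - 9591} = \sqrt{\frac{66249}{2} - 9591} = \sqrt{\frac{47067}{2}} = \frac{\sqrt{94134}}{2}$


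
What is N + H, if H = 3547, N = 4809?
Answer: 8356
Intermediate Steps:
N + H = 4809 + 3547 = 8356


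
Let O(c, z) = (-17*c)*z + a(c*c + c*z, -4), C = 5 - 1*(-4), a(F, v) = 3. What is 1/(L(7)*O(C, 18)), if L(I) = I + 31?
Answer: -1/104538 ≈ -9.5659e-6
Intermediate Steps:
C = 9 (C = 5 + 4 = 9)
O(c, z) = 3 - 17*c*z (O(c, z) = (-17*c)*z + 3 = -17*c*z + 3 = 3 - 17*c*z)
L(I) = 31 + I
1/(L(7)*O(C, 18)) = 1/((31 + 7)*(3 - 17*9*18)) = 1/(38*(3 - 2754)) = (1/38)/(-2751) = (1/38)*(-1/2751) = -1/104538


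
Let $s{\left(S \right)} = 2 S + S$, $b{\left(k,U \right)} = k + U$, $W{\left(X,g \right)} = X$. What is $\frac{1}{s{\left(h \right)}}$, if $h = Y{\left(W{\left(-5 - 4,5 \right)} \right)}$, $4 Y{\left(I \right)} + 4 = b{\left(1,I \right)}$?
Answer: $- \frac{1}{9} \approx -0.11111$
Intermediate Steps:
$b{\left(k,U \right)} = U + k$
$Y{\left(I \right)} = - \frac{3}{4} + \frac{I}{4}$ ($Y{\left(I \right)} = -1 + \frac{I + 1}{4} = -1 + \frac{1 + I}{4} = -1 + \left(\frac{1}{4} + \frac{I}{4}\right) = - \frac{3}{4} + \frac{I}{4}$)
$h = -3$ ($h = - \frac{3}{4} + \frac{-5 - 4}{4} = - \frac{3}{4} + \frac{1}{4} \left(-9\right) = - \frac{3}{4} - \frac{9}{4} = -3$)
$s{\left(S \right)} = 3 S$
$\frac{1}{s{\left(h \right)}} = \frac{1}{3 \left(-3\right)} = \frac{1}{-9} = - \frac{1}{9}$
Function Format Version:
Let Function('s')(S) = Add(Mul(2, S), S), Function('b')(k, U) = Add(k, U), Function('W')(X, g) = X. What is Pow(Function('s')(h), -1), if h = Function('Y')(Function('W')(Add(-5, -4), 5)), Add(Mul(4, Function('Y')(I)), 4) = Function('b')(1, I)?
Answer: Rational(-1, 9) ≈ -0.11111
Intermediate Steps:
Function('b')(k, U) = Add(U, k)
Function('Y')(I) = Add(Rational(-3, 4), Mul(Rational(1, 4), I)) (Function('Y')(I) = Add(-1, Mul(Rational(1, 4), Add(I, 1))) = Add(-1, Mul(Rational(1, 4), Add(1, I))) = Add(-1, Add(Rational(1, 4), Mul(Rational(1, 4), I))) = Add(Rational(-3, 4), Mul(Rational(1, 4), I)))
h = -3 (h = Add(Rational(-3, 4), Mul(Rational(1, 4), Add(-5, -4))) = Add(Rational(-3, 4), Mul(Rational(1, 4), -9)) = Add(Rational(-3, 4), Rational(-9, 4)) = -3)
Function('s')(S) = Mul(3, S)
Pow(Function('s')(h), -1) = Pow(Mul(3, -3), -1) = Pow(-9, -1) = Rational(-1, 9)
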